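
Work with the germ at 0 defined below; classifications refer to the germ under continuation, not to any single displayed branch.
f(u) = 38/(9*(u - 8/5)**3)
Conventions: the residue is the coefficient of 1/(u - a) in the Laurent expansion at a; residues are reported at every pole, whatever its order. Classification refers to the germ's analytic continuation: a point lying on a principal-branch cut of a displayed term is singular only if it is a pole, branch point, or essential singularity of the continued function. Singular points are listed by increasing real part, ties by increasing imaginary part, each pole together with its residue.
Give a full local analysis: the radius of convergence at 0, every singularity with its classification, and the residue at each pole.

Radius of convergence at 0: 8/5.
At 8/5: a pole of order 3; residue 0.

Denominator factor (u - 8/5)^3: pole of order 3 at 8/5, modulus 8/5.
The radius of convergence is the smallest modulus among the singular points: 8/5.
At the order-3 pole 8/5 set g(u) = (u - (8/5))^3*f(u) = 38/9.
Order-3 pole: residue = g''(a)/2; g''(8/5) = 0, so the residue is 0.


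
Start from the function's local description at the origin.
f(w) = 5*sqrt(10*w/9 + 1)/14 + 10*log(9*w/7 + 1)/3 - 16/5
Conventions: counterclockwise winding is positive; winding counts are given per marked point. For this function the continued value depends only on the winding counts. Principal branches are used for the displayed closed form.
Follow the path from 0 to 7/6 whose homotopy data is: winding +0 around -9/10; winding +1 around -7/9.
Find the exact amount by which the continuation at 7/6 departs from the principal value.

The rational part is single-valued and drops out of the difference; each branch term changes only by its own monodromy.
(10/3)*log(1 - w/(-7/9)): each positive loop around -7/9 adds 2*pi*i to the log, so winding +1 contributes (10/3)*(1)*2*pi*i = (20/3)*pi*i.
(5/14)*sqrt(1 - w/(-9/10)): winding +0 is even, the square root returns to the same sheet, contribution 0.
Summing the contributions at w = 7/6 gives (20/3)*pi*i.

Continued minus principal equals (20/3)*pi*i.


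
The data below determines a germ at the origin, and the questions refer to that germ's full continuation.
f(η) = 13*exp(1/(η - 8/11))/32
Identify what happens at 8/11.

The point is an essential singularity.

The exponent 1/(η - (8/11)) has a pole at 8/11, so exp(1/(η - (8/11))) takes every nonzero value near it: an essential singularity (not a pole of any order).


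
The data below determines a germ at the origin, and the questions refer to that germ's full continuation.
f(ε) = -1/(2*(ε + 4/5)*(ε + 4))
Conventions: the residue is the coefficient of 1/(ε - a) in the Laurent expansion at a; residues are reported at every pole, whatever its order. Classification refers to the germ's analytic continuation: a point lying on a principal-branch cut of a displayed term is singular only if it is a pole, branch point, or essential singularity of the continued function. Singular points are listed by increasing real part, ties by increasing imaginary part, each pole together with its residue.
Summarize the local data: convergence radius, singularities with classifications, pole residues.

Radius of convergence at 0: 4/5.
At -4: a pole of order 1; residue 5/32.
At -4/5: a pole of order 1; residue -5/32.

Denominator factor (ε + 4): pole of order 1 at -4, modulus 4.
Denominator factor (ε + 4/5): pole of order 1 at -4/5, modulus 4/5.
The radius of convergence is the smallest modulus among the singular points: 4/5.
At the order-1 pole -4 set g(ε) = (ε - (-4))*f(ε) = -1/(2*(ε + 4/5)).
Simple pole: residue = g(a) at a = -4, which is 5/32.
At the order-1 pole -4/5 set g(ε) = (ε - (-4/5))*f(ε) = -1/(2*(ε + 4)).
Simple pole: residue = g(a) at a = -4/5, which is -5/32.
List the singular points by increasing real part (a conjugate pair: the negative imaginary part first).


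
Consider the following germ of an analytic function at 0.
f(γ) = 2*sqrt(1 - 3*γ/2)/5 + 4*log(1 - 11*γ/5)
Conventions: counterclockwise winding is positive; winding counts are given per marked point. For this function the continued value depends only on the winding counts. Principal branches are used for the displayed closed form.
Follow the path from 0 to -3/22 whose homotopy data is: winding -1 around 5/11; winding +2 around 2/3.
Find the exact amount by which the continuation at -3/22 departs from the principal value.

The rational part is single-valued and drops out of the difference; each branch term changes only by its own monodromy.
(4)*log(1 - γ/(5/11)): each positive loop around 5/11 adds 2*pi*i to the log, so winding -1 contributes (4)*(-1)*2*pi*i = -(8)*pi*i.
(2/5)*sqrt(1 - γ/(2/3)): winding +2 is even, the square root returns to the same sheet, contribution 0.
Summing the contributions at γ = -3/22 gives -(8)*pi*i.

Continued minus principal equals -(8)*pi*i.


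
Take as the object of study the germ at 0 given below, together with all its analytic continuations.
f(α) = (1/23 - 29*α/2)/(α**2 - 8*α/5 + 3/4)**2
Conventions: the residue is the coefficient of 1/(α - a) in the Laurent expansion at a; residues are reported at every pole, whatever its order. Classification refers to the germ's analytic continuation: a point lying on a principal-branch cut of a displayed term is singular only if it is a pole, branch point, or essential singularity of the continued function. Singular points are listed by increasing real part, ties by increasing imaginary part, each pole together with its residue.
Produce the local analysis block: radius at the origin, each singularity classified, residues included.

Denominator factor (α**2 - 8*α/5 + 3/4)^2: discriminant -11/25, complex-conjugate roots (4/5) + ((1/10)*sqrt(11))*i and (4/5) - ((1/10)*sqrt(11))*i; poles of order 2, moduli (1/2)*sqrt(3) and (1/2)*sqrt(3).
The radius of convergence is the smallest modulus among the singular points: (1/2)*sqrt(3).
The factor α**2 - 8*α/5 + 3/4 splits as (α - a)(α - a') with a = (4/5) - ((1/10)*sqrt(11))*i, a' = (4/5) + ((1/10)*sqrt(11))*i. At the order-2 pole a set g(α) = (α - a)^2*f(α) = [1/23 - 29*α/2] / (α - a')^2.
Order-2 pole: residue = g'(a); g'((4/5) - ((1/10)*sqrt(11))*i) = -((66450/2783)*sqrt(11))*i, so the residue is -((66450/2783)*sqrt(11))*i.
The factor α**2 - 8*α/5 + 3/4 splits as (α - a)(α - a') with a = (4/5) + ((1/10)*sqrt(11))*i, a' = (4/5) - ((1/10)*sqrt(11))*i. At the order-2 pole a set g(α) = (α - a)^2*f(α) = [1/23 - 29*α/2] / (α - a')^2.
Order-2 pole: residue = g'(a); g'((4/5) + ((1/10)*sqrt(11))*i) = ((66450/2783)*sqrt(11))*i, so the residue is ((66450/2783)*sqrt(11))*i.
List the singular points by increasing real part (a conjugate pair: the negative imaginary part first).

Radius of convergence at 0: (1/2)*sqrt(3).
At (4/5) - ((1/10)*sqrt(11))*i: a pole of order 2; residue -((66450/2783)*sqrt(11))*i.
At (4/5) + ((1/10)*sqrt(11))*i: a pole of order 2; residue ((66450/2783)*sqrt(11))*i.


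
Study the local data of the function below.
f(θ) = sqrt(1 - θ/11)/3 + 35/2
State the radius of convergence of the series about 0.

Branch term (1/3)*sqrt(1 - θ/(11)): its argument vanishes at θ = 11, a square-root branch point, modulus 11.
The radius of convergence is the smallest modulus among the singular points: 11.

The radius of convergence is 11.


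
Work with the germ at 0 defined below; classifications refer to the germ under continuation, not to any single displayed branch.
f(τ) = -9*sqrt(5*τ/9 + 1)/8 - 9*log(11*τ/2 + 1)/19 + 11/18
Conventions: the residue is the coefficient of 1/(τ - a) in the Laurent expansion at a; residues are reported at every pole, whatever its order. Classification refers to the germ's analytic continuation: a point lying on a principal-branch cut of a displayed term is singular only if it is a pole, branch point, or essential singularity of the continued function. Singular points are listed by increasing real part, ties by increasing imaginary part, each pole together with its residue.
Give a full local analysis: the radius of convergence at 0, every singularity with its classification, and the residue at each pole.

Branch term (-9/8)*sqrt(1 - τ/(-9/5)): its argument vanishes at τ = -9/5, a square-root branch point, modulus 9/5.
Branch term (-9/19)*log(1 - τ/(-2/11)): its argument vanishes at τ = -2/11, a logarithmic branch point, modulus 2/11.
The radius of convergence is the smallest modulus among the singular points: 2/11.
List the singular points by increasing real part (a conjugate pair: the negative imaginary part first).

Radius of convergence at 0: 2/11.
At -9/5: an algebraic (square-root) branch point.
At -2/11: a logarithmic branch point.


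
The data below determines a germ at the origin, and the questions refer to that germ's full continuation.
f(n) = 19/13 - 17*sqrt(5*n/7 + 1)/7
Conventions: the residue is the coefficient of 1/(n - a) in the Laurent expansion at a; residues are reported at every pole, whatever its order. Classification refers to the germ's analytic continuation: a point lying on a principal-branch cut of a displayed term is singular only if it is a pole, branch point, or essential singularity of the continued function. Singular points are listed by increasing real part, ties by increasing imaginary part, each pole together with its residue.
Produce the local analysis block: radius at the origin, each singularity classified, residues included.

Radius of convergence at 0: 7/5.
At -7/5: an algebraic (square-root) branch point.

Branch term (-17/7)*sqrt(1 - n/(-7/5)): its argument vanishes at n = -7/5, a square-root branch point, modulus 7/5.
The radius of convergence is the smallest modulus among the singular points: 7/5.


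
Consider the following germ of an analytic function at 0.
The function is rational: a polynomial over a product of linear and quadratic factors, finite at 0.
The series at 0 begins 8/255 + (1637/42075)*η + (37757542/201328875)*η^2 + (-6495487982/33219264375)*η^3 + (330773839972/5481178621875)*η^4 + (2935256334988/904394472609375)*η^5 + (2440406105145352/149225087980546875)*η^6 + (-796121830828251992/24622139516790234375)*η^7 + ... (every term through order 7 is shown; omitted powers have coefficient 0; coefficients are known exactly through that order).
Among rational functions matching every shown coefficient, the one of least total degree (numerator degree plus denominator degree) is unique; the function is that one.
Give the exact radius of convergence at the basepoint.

No rational of total degree below 5 reproduces all 8 coefficients; solving the [2/3] Pade equations on them gives f(η) = (26*η**2/29 + η/4 + 2/17)/((η + 3/2)*(η**2 + 6*η/11 + 5/2)), whose expansion matches every shown term.
Denominator factor (η**2 + 6*η/11 + 5/2): discriminant -1174/121, complex-conjugate roots (-3/11) + ((1/22)*sqrt(1174))*i and (-3/11) - ((1/22)*sqrt(1174))*i; poles of order 1, moduli (1/2)*sqrt(10) and (1/2)*sqrt(10).
Denominator factor (η + 3/2): pole of order 1 at -3/2, modulus 3/2.
The radius of convergence is the smallest modulus among the singular points: 3/2.

The radius of convergence is 3/2.


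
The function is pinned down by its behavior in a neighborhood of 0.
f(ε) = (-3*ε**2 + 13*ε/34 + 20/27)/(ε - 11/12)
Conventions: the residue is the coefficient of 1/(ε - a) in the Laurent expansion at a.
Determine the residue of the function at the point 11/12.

At the order-1 pole 11/12 set g(ε) = (ε - (11/12))*f(ε) = -3*ε**2 + 13*ε/34 + 20/27.
Simple pole: residue = g(a) at a = 11/12, which is -10499/7344.

The residue is -10499/7344.


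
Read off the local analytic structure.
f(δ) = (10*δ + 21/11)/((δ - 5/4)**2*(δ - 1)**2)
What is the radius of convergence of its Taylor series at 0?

Denominator factor (δ - 1)^2: pole of order 2 at 1, modulus 1.
Denominator factor (δ - 5/4)^2: pole of order 2 at 5/4, modulus 5/4.
The radius of convergence is the smallest modulus among the singular points: 1.

The radius of convergence is 1.


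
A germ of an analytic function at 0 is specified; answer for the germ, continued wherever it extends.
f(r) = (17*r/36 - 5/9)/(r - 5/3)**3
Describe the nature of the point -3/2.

The point is a regular point.

Denominator factors: r - 5/3 = -19/6 at r = -3/2 — none vanishes.
So the germ continues analytically to -3/2.


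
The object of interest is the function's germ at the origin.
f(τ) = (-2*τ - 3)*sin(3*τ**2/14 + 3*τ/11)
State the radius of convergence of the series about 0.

The radius of convergence is infinite.

The factor sin(3*τ**2/14 + 3*τ/11) is entire and contributes no finite singular point.
The polynomial part has no poles.
No finite singular points: the Taylor series at 0 converges everywhere.


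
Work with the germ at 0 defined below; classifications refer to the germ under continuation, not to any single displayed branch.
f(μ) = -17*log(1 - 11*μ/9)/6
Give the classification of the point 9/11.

The point is a logarithmic branch point.

The term (-17/6)*log(1 - μ/(9/11)) has argument 1 - 9/11/(9/11) = 0 at 9/11: a logarithmic (infinitely-sheeted) branch point; the remaining terms are analytic or single-valued there.


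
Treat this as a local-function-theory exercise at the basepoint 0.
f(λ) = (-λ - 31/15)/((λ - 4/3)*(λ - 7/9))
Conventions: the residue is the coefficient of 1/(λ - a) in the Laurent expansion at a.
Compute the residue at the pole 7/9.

The residue is 128/25.

At the order-1 pole 7/9 set g(λ) = (λ - (7/9))*f(λ) = (-λ - 31/15)/(λ - 4/3).
Simple pole: residue = g(a) at a = 7/9, which is 128/25.


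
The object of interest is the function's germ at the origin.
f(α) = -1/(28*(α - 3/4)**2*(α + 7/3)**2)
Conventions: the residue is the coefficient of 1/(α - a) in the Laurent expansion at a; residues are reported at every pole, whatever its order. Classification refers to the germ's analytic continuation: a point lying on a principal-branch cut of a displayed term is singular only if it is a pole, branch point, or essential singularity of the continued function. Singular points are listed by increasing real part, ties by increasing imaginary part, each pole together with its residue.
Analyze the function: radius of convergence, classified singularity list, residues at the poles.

Denominator factor (α + 7/3)^2: pole of order 2 at -7/3, modulus 7/3.
Denominator factor (α - 3/4)^2: pole of order 2 at 3/4, modulus 3/4.
The radius of convergence is the smallest modulus among the singular points: 3/4.
At the order-2 pole -7/3 set g(α) = (α - (-7/3))^2*f(α) = -1/(28*(α - 3/4)**2).
Order-2 pole: residue = g'(a); g'(-7/3) = -864/354571, so the residue is -864/354571.
At the order-2 pole 3/4 set g(α) = (α - (3/4))^2*f(α) = -1/(28*(α + 7/3)**2).
Order-2 pole: residue = g'(a); g'(3/4) = 864/354571, so the residue is 864/354571.
List the singular points by increasing real part (a conjugate pair: the negative imaginary part first).

Radius of convergence at 0: 3/4.
At -7/3: a pole of order 2; residue -864/354571.
At 3/4: a pole of order 2; residue 864/354571.


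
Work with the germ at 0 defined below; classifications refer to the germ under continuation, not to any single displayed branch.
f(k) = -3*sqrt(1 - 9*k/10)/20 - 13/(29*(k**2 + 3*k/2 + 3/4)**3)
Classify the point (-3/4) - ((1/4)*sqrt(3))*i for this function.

The denominator factor k**2 + 3*k/2 + 3/4 vanishes at (-3/4) - ((1/4)*sqrt(3))*i and appears to the power 3; the numerator there equals -13/29, nonzero, and no other factor vanishes.
The branch terms are analytic at this point.
Hence a pole whose order is the multiplicity, 3.

The point is a pole of order 3.


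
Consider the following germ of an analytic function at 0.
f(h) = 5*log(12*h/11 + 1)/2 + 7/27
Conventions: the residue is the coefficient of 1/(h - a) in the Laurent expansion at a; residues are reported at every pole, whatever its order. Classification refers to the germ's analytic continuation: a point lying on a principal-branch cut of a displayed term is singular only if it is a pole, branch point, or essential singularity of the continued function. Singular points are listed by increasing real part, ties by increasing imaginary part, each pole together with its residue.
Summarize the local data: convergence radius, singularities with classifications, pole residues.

Branch term (5/2)*log(1 - h/(-11/12)): its argument vanishes at h = -11/12, a logarithmic branch point, modulus 11/12.
The radius of convergence is the smallest modulus among the singular points: 11/12.

Radius of convergence at 0: 11/12.
At -11/12: a logarithmic branch point.


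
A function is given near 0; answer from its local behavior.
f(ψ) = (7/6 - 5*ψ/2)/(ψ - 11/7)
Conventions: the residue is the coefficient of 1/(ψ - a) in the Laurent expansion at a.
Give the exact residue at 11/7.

The residue is -58/21.

At the order-1 pole 11/7 set g(ψ) = (ψ - (11/7))*f(ψ) = 7/6 - 5*ψ/2.
Simple pole: residue = g(a) at a = 11/7, which is -58/21.


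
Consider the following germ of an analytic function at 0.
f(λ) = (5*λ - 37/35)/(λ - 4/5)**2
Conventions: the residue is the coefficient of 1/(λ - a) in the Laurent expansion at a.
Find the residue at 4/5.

At the order-2 pole 4/5 set g(λ) = (λ - (4/5))^2*f(λ) = 5*λ - 37/35.
Order-2 pole: residue = g'(a); g'(4/5) = 5, so the residue is 5.

The residue is 5.


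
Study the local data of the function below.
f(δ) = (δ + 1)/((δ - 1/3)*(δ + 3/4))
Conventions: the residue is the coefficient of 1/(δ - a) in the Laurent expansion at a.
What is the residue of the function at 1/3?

The residue is 16/13.

At the order-1 pole 1/3 set g(δ) = (δ - (1/3))*f(δ) = (δ + 1)/(δ + 3/4).
Simple pole: residue = g(a) at a = 1/3, which is 16/13.


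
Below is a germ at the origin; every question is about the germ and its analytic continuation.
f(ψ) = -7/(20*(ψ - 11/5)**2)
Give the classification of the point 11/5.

The denominator factor ψ - 11/5 vanishes at 11/5 and appears to the power 2; the numerator there equals -7/20, nonzero, and no other factor vanishes.
Hence a pole whose order is the multiplicity, 2.

The point is a pole of order 2.


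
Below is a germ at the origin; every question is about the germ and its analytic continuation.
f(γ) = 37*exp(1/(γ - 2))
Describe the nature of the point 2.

The exponent 1/(γ - (2)) has a pole at 2, so exp(1/(γ - (2))) takes every nonzero value near it: an essential singularity (not a pole of any order).

The point is an essential singularity.


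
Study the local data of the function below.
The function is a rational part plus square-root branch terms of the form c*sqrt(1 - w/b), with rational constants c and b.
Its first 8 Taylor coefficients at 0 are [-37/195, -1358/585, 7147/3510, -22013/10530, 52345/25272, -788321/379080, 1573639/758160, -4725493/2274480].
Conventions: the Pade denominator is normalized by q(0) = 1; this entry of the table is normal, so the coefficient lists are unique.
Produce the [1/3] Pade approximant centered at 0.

The Pade approximant has numerator coefficients [-37/195, -39692380951/15942742740]; denominator coefficients [1, 314273917/354283172, -96763667/797137137, -249944123/19131291288].

Taylor coefficients needed (read off): a_0 = -37/195, a_1 = -1358/585, a_2 = 7147/3510, a_3 = -22013/10530, a_4 = 52345/25272.
Write the denominator as Q(w) = 1 + q1*w + q2*w^2 + q3*w^3. Requiring Q*f - P = O(w^5) with deg P <= 1 kills the coefficients of w^2..w^4 in Q*f:
  w^2: a_2 + q1*a_1 + q2*a_0 = 0, i.e. 7147/3510 + (-1358/585)*q1 + (-37/195)*q2 = 0.
  w^3: a_3 + q1*a_2 + q2*a_1 + q3*a_0 = 0, i.e. -22013/10530 + (7147/3510)*q1 + (-1358/585)*q2 + (-37/195)*q3 = 0.
  w^4: a_4 + q1*a_3 + q2*a_2 + q3*a_1 = 0, i.e. 52345/25272 + (-22013/10530)*q1 + (7147/3510)*q2 + (-1358/585)*q3 = 0.
Solving this linear system: q1 = 314273917/354283172, q2 = -96763667/797137137, q3 = -249944123/19131291288.
The numerator is Q*f truncated at degree 1: P0 = a_0 = -37/195; P1 = a_1 + q1*a_0 = -39692380951/15942742740.


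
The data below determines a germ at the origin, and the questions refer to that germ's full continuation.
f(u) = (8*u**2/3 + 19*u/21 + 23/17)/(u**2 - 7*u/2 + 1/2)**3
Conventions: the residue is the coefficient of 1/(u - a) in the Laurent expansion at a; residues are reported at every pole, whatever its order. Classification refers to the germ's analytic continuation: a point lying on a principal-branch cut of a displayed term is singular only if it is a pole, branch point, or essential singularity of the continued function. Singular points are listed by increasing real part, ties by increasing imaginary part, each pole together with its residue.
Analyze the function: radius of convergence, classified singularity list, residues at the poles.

Radius of convergence at 0: 7/4 - (1/4)*sqrt(41).
At 7/4 - (1/4)*sqrt(41): a pole of order 3; residue -(86416/3514971)*sqrt(41).
At 7/4 + (1/4)*sqrt(41): a pole of order 3; residue (86416/3514971)*sqrt(41).


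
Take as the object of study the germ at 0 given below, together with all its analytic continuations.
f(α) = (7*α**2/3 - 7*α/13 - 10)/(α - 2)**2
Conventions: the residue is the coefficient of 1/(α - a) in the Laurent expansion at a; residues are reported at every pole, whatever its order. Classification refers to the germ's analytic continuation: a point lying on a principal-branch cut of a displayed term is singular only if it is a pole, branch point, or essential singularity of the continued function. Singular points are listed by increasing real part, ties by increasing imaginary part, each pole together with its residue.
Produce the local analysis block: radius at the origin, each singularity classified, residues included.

Denominator factor (α - 2)^2: pole of order 2 at 2, modulus 2.
The radius of convergence is the smallest modulus among the singular points: 2.
At the order-2 pole 2 set g(α) = (α - (2))^2*f(α) = 7*α**2/3 - 7*α/13 - 10.
Order-2 pole: residue = g'(a); g'(2) = 343/39, so the residue is 343/39.

Radius of convergence at 0: 2.
At 2: a pole of order 2; residue 343/39.


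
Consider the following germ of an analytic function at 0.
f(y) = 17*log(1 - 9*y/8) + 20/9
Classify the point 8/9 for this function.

The point is a logarithmic branch point.

The term (17)*log(1 - y/(8/9)) has argument 1 - 8/9/(8/9) = 0 at 8/9: a logarithmic (infinitely-sheeted) branch point; the remaining terms are analytic or single-valued there.


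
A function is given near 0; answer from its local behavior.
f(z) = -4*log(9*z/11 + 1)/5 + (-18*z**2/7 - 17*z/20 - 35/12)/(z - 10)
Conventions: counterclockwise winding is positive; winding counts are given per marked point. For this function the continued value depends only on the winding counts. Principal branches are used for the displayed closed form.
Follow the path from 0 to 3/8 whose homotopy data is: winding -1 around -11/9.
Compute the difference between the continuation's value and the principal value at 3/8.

Continued minus principal equals (8/5)*pi*i.

The rational part is single-valued and drops out of the difference; each branch term changes only by its own monodromy.
(-4/5)*log(1 - z/(-11/9)): each positive loop around -11/9 adds 2*pi*i to the log, so winding -1 contributes (-4/5)*(-1)*2*pi*i = (8/5)*pi*i.
Summing the contributions at z = 3/8 gives (8/5)*pi*i.


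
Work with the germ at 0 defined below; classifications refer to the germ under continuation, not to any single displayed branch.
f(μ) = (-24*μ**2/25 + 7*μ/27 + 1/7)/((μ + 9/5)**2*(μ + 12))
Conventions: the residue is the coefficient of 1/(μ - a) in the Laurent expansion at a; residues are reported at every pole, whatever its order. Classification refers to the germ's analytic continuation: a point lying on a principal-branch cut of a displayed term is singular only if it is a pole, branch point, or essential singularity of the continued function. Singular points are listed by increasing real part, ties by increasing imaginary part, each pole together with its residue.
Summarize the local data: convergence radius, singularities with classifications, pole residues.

Radius of convergence at 0: 9/5.
At -12: a pole of order 1; residue -222403/163863.
At -9/5: a pole of order 2; residue 1627363/4096575.

Denominator factor (μ + 12): pole of order 1 at -12, modulus 12.
Denominator factor (μ + 9/5)^2: pole of order 2 at -9/5, modulus 9/5.
The radius of convergence is the smallest modulus among the singular points: 9/5.
At the order-1 pole -12 set g(μ) = (μ - (-12))*f(μ) = (-24*μ**2/25 + 7*μ/27 + 1/7)/(μ + 9/5)**2.
Simple pole: residue = g(a) at a = -12, which is -222403/163863.
At the order-2 pole -9/5 set g(μ) = (μ - (-9/5))^2*f(μ) = (-24*μ**2/25 + 7*μ/27 + 1/7)/(μ + 12).
Order-2 pole: residue = g'(a); g'(-9/5) = 1627363/4096575, so the residue is 1627363/4096575.
List the singular points by increasing real part (a conjugate pair: the negative imaginary part first).


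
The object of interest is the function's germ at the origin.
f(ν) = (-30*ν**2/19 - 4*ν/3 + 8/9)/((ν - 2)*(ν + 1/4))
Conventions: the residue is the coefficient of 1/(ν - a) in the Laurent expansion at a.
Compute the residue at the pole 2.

At the order-1 pole 2 set g(ν) = (ν - (2))*f(ν) = (-30*ν**2/19 - 4*ν/3 + 8/9)/(ν + 1/4).
Simple pole: residue = g(a) at a = 2, which is -5536/1539.

The residue is -5536/1539.


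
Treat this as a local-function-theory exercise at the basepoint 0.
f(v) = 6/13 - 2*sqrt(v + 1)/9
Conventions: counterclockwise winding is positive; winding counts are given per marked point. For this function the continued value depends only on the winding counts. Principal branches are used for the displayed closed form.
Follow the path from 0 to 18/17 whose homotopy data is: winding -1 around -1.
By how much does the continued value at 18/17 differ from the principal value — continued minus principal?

Continued minus principal equals (4/153)*sqrt(595).

The rational part is single-valued and drops out of the difference; each branch term changes only by its own monodromy.
(-2/9)*sqrt(1 - v/(-1)): winding -1 is odd, the square root flips sign, contributing -2*(-2/9)*sqrt(1 - (18/17)/(-1)) = -2*(-2/9)*sqrt(35/17) = (4/153)*sqrt(595).
Summing the contributions at v = 18/17 gives (4/153)*sqrt(595).


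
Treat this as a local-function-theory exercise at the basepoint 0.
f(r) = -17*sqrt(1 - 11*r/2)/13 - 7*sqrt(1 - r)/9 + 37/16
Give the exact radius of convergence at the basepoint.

The radius of convergence is 2/11.

Branch term (-17/13)*sqrt(1 - r/(2/11)): its argument vanishes at r = 2/11, a square-root branch point, modulus 2/11.
Branch term (-7/9)*sqrt(1 - r/(1)): its argument vanishes at r = 1, a square-root branch point, modulus 1.
The radius of convergence is the smallest modulus among the singular points: 2/11.


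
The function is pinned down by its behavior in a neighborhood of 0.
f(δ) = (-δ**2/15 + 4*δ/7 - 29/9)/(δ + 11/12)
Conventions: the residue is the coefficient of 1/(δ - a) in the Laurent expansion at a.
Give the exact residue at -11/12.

The residue is -57487/15120.

At the order-1 pole -11/12 set g(δ) = (δ - (-11/12))*f(δ) = -δ**2/15 + 4*δ/7 - 29/9.
Simple pole: residue = g(a) at a = -11/12, which is -57487/15120.


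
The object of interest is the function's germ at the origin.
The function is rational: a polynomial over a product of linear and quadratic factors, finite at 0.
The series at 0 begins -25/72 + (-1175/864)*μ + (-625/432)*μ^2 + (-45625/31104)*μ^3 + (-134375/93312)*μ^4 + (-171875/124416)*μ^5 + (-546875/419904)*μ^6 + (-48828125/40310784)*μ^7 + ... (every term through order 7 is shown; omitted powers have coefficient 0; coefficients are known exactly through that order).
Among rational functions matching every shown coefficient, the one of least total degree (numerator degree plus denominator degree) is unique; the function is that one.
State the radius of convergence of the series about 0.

The radius of convergence is 6/5.

No rational of total degree below 4 reproduces all 8 coefficients; solving the [2/2] Pade equations on them gives f(μ) = (5*μ**2/6 - 9*μ/8 - 1/2)/(μ - 6/5)**2, whose expansion matches every shown term.
Denominator factor (μ - 6/5)^2: pole of order 2 at 6/5, modulus 6/5.
The radius of convergence is the smallest modulus among the singular points: 6/5.


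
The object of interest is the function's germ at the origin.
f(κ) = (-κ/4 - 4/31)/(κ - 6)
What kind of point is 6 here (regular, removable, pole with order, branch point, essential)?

The denominator factor κ - 6 vanishes at 6 and appears to the power 1; the numerator there equals -101/62, nonzero, and no other factor vanishes.
Hence a pole whose order is the multiplicity, 1.

The point is a pole of order 1.


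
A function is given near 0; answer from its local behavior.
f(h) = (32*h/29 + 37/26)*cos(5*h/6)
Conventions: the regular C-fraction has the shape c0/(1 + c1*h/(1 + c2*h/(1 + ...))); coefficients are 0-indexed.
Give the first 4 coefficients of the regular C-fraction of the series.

The regular C-fraction coefficients are [37/26, -832/1073, 78623353/64276992, -26825/59904].

Taylor coefficients (expand at 0): a_0 = 37/26, a_1 = 32/29, a_2 = -925/1872, a_3 = -100/261.
c0 = a_0 = 37/26. Peel one level at a time: if S = 1 + c*h/S' with S'(0) = 1, then c is the h-coefficient of S and S' = c*h/(S - 1).
S_1 = c0/f = 1 + (-832/1073)*h + (78623353/82895688)*h^2 + ...; c1 = -832/1073.
S_2 = c1*h/(S_1 - 1) = 1 + (78623353/64276992)*h + (1965583825/3588489216)*h^2 + ...; c2 = 78623353/64276992.
S_3 = c2*h/(S_2 - 1) = 1 + (-26825/59904)*h + ...; c3 = -26825/59904.


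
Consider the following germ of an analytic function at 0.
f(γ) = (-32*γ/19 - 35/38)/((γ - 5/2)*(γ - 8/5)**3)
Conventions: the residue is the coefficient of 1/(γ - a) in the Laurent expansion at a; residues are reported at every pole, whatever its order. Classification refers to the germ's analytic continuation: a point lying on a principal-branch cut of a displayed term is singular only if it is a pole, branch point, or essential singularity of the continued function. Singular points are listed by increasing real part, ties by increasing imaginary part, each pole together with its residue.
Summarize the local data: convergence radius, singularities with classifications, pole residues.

Radius of convergence at 0: 8/5.
At 8/5: a pole of order 3; residue 32500/4617.
At 5/2: a pole of order 1; residue -32500/4617.

Denominator factor (γ - 5/2): pole of order 1 at 5/2, modulus 5/2.
Denominator factor (γ - 8/5)^3: pole of order 3 at 8/5, modulus 8/5.
The radius of convergence is the smallest modulus among the singular points: 8/5.
At the order-3 pole 8/5 set g(γ) = (γ - (8/5))^3*f(γ) = (-32*γ/19 - 35/38)/(γ - 5/2).
Order-3 pole: residue = g''(a)/2; g''(8/5) = 65000/4617, so the residue is 32500/4617.
At the order-1 pole 5/2 set g(γ) = (γ - (5/2))*f(γ) = (-32*γ/19 - 35/38)/(γ - 8/5)**3.
Simple pole: residue = g(a) at a = 5/2, which is -32500/4617.
List the singular points by increasing real part (a conjugate pair: the negative imaginary part first).


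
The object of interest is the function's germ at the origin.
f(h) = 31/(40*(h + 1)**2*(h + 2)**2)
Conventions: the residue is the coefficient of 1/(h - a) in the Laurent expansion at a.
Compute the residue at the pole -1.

The residue is -31/20.

At the order-2 pole -1 set g(h) = (h - (-1))^2*f(h) = 31/(40*(h + 2)**2).
Order-2 pole: residue = g'(a); g'(-1) = -31/20, so the residue is -31/20.


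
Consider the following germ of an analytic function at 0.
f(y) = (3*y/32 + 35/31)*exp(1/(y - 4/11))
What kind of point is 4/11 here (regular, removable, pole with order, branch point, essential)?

The point is an essential singularity.

The exponent 1/(y - (4/11)) has a pole at 4/11, so exp(1/(y - (4/11))) takes every nonzero value near it: an essential singularity (not a pole of any order).


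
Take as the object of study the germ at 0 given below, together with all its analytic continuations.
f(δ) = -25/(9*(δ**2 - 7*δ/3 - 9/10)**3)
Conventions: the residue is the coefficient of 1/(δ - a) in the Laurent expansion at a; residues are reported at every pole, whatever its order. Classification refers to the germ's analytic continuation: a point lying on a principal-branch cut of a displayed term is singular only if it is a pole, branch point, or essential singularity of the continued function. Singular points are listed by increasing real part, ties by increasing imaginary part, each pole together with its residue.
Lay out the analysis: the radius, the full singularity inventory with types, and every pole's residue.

Denominator factor (δ**2 - 7*δ/3 - 9/10)^3: discriminant 407/45, real irrational roots 7/6 + (1/30)*sqrt(2035) and 7/6 - (1/30)*sqrt(2035); poles of order 3, moduli 7/6 + (1/30)*sqrt(2035) and -7/6 + (1/30)*sqrt(2035).
The radius of convergence is the smallest modulus among the singular points: -7/6 + (1/30)*sqrt(2035).
The factor δ**2 - 7*δ/3 - 9/10 splits as (δ - a)(δ - a') with a = 7/6 - (1/30)*sqrt(2035), a' = 7/6 + (1/30)*sqrt(2035). At the order-3 pole a set g(δ) = (δ - a)^3*f(δ) = [-25/9] / (δ - a')^3.
Order-3 pole: residue = g''(a)/2; g''(7/6 - (1/30)*sqrt(2035)) = (202500/67419143)*sqrt(2035), so the residue is (101250/67419143)*sqrt(2035).
The factor δ**2 - 7*δ/3 - 9/10 splits as (δ - a)(δ - a') with a = 7/6 + (1/30)*sqrt(2035), a' = 7/6 - (1/30)*sqrt(2035). At the order-3 pole a set g(δ) = (δ - a)^3*f(δ) = [-25/9] / (δ - a')^3.
Order-3 pole: residue = g''(a)/2; g''(7/6 + (1/30)*sqrt(2035)) = -(202500/67419143)*sqrt(2035), so the residue is -(101250/67419143)*sqrt(2035).
List the singular points by increasing real part (a conjugate pair: the negative imaginary part first).

Radius of convergence at 0: -7/6 + (1/30)*sqrt(2035).
At 7/6 - (1/30)*sqrt(2035): a pole of order 3; residue (101250/67419143)*sqrt(2035).
At 7/6 + (1/30)*sqrt(2035): a pole of order 3; residue -(101250/67419143)*sqrt(2035).


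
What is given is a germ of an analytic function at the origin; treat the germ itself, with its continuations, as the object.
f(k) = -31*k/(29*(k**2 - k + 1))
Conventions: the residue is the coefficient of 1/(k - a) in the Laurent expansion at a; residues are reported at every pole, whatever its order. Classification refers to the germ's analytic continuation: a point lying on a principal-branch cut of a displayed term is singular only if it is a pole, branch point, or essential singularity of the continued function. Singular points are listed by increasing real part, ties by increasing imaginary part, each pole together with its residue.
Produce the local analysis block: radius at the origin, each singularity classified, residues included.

Denominator factor (k**2 - k + 1): discriminant -3, complex-conjugate roots (1/2) + ((1/2)*sqrt(3))*i and (1/2) - ((1/2)*sqrt(3))*i; poles of order 1, moduli 1 and 1.
The radius of convergence is the smallest modulus among the singular points: 1.
The factor k**2 - k + 1 splits as (k - a)(k - a') with a = (1/2) - ((1/2)*sqrt(3))*i, a' = (1/2) + ((1/2)*sqrt(3))*i. At the order-1 pole a set g(k) = (k - a)*f(k) = [-31*k/29] / (k - a').
Simple pole: residue = g(a) at a = (1/2) - ((1/2)*sqrt(3))*i, which is (-31/58) - ((31/174)*sqrt(3))*i.
The factor k**2 - k + 1 splits as (k - a)(k - a') with a = (1/2) + ((1/2)*sqrt(3))*i, a' = (1/2) - ((1/2)*sqrt(3))*i. At the order-1 pole a set g(k) = (k - a)*f(k) = [-31*k/29] / (k - a').
Simple pole: residue = g(a) at a = (1/2) + ((1/2)*sqrt(3))*i, which is (-31/58) + ((31/174)*sqrt(3))*i.
List the singular points by increasing real part (a conjugate pair: the negative imaginary part first).

Radius of convergence at 0: 1.
At (1/2) - ((1/2)*sqrt(3))*i: a pole of order 1; residue (-31/58) - ((31/174)*sqrt(3))*i.
At (1/2) + ((1/2)*sqrt(3))*i: a pole of order 1; residue (-31/58) + ((31/174)*sqrt(3))*i.


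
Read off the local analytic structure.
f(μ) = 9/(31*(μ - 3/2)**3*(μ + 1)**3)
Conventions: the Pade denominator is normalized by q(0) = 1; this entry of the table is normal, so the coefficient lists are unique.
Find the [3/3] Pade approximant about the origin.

The Pade approximant has numerator coefficients [-8/93, -23632/480097, -5056/141205, -40192/1440291]; denominator coefficients [1, 24349/15487, -157549/232305, -3155671/2090745].

Taylor coefficients needed (expand at 0): a_0 = -8/93, a_1 = 8/93, a_2 = -64/279, a_3 = 656/2511, a_4 = -1096/2511, a_5 = 3896/7533, a_6 = -48464/67797.
Write the denominator as Q(μ) = 1 + q1*μ + q2*μ^2 + q3*μ^3. Requiring Q*f - P = O(μ^7) with deg P <= 3 kills the coefficients of μ^4..μ^6 in Q*f:
  μ^4: a_4 + q1*a_3 + q2*a_2 + q3*a_1 = 0, i.e. -1096/2511 + (656/2511)*q1 + (-64/279)*q2 + (8/93)*q3 = 0.
  μ^5: a_5 + q1*a_4 + q2*a_3 + q3*a_2 = 0, i.e. 3896/7533 + (-1096/2511)*q1 + (656/2511)*q2 + (-64/279)*q3 = 0.
  μ^6: a_6 + q1*a_5 + q2*a_4 + q3*a_3 = 0, i.e. -48464/67797 + (3896/7533)*q1 + (-1096/2511)*q2 + (656/2511)*q3 = 0.
Solving this linear system: q1 = 24349/15487, q2 = -157549/232305, q3 = -3155671/2090745.
The numerator is Q*f truncated at degree 3: P0 = a_0 = -8/93; P1 = a_1 + q1*a_0 = -23632/480097; P2 = a_2 + q1*a_1 + q2*a_0 = -5056/141205; P3 = a_3 + q1*a_2 + q2*a_1 + q3*a_0 = -40192/1440291.


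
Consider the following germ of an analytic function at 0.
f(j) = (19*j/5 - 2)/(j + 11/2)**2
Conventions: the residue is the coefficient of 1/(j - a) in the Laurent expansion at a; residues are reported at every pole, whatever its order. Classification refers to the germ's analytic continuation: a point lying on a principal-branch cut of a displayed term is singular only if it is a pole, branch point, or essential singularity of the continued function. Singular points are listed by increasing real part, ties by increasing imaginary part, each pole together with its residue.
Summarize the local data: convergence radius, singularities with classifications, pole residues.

Radius of convergence at 0: 11/2.
At -11/2: a pole of order 2; residue 19/5.

Denominator factor (j + 11/2)^2: pole of order 2 at -11/2, modulus 11/2.
The radius of convergence is the smallest modulus among the singular points: 11/2.
At the order-2 pole -11/2 set g(j) = (j - (-11/2))^2*f(j) = 19*j/5 - 2.
Order-2 pole: residue = g'(a); g'(-11/2) = 19/5, so the residue is 19/5.


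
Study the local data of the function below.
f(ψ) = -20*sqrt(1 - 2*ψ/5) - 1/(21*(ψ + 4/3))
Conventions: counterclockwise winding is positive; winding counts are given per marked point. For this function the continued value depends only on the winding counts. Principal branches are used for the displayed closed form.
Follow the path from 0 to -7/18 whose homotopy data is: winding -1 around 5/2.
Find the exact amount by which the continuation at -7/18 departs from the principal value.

The rational part is single-valued and drops out of the difference; each branch term changes only by its own monodromy.
(-20)*sqrt(1 - ψ/(5/2)): winding -1 is odd, the square root flips sign, contributing -2*(-20)*sqrt(1 - (-7/18)/(5/2)) = -2*(-20)*sqrt(52/45) = (16/3)*sqrt(65).
Summing the contributions at ψ = -7/18 gives (16/3)*sqrt(65).

Continued minus principal equals (16/3)*sqrt(65).


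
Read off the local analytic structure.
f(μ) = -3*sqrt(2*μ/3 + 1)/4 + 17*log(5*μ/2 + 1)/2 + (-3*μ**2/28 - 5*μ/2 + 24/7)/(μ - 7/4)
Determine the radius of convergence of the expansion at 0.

Denominator factor (μ - 7/4): pole of order 1 at 7/4, modulus 7/4.
Branch term (-3/4)*sqrt(1 - μ/(-3/2)): its argument vanishes at μ = -3/2, a square-root branch point, modulus 3/2.
Branch term (17/2)*log(1 - μ/(-2/5)): its argument vanishes at μ = -2/5, a logarithmic branch point, modulus 2/5.
The radius of convergence is the smallest modulus among the singular points: 2/5.

The radius of convergence is 2/5.


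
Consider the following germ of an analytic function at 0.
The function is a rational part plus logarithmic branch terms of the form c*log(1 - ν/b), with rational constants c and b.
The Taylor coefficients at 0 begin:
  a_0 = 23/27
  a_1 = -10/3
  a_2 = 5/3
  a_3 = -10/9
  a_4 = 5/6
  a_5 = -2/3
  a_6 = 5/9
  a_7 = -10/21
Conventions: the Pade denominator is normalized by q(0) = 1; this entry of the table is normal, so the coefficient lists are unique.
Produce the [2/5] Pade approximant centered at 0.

Taylor coefficients needed (read off): a_0 = 23/27, a_1 = -10/3, a_2 = 5/3, a_3 = -10/9, a_4 = 5/6, a_5 = -2/3, a_6 = 5/9, a_7 = -10/21.
Write the denominator as Q(ν) = 1 + q1*ν + q2*ν^2 + q3*ν^3 + q4*ν^4 + q5*ν^5. Requiring Q*f - P = O(ν^8) with deg P <= 2 kills the coefficients of ν^3..ν^7 in Q*f:
  ν^3: a_3 + q1*a_2 + q2*a_1 + q3*a_0 = 0, i.e. -10/9 + (5/3)*q1 + (-10/3)*q2 + (23/27)*q3 = 0.
  ν^4: a_4 + q1*a_3 + q2*a_2 + q3*a_1 + q4*a_0 = 0, i.e. 5/6 + (-10/9)*q1 + (5/3)*q2 + (-10/3)*q3 + (23/27)*q4 = 0.
  ν^5: a_5 + q1*a_4 + q2*a_3 + q3*a_2 + q4*a_1 + q5*a_0 = 0, i.e. -2/3 + (5/6)*q1 + (-10/9)*q2 + (5/3)*q3 + (-10/3)*q4 + (23/27)*q5 = 0.
  ν^6: a_6 + q1*a_5 + q2*a_4 + q3*a_3 + q4*a_2 + q5*a_1 = 0, i.e. 5/9 + (-2/3)*q1 + (5/6)*q2 + (-10/9)*q3 + (5/3)*q4 + (-10/3)*q5 = 0.
  ν^7: a_7 + q1*a_6 + q2*a_5 + q3*a_4 + q4*a_3 + q5*a_2 = 0, i.e. -10/21 + (5/9)*q1 + (-2/3)*q2 + (5/6)*q3 + (-10/9)*q4 + (5/3)*q5 = 0.
Solving this linear system: q1 = 52498750/42060781, q2 = 35975425/126182343, q3 = -928590/42060781, q4 = 468735/84121562, q5 = -64954/42060781.
The numerator is Q*f truncated at degree 2: P0 = a_0 = 23/27; P1 = a_1 + q1*a_0 = -2577999040/1135641087; P2 = a_2 + q1*a_1 + q2*a_0 = -7669022290/3406923261.

The Pade approximant has numerator coefficients [23/27, -2577999040/1135641087, -7669022290/3406923261]; denominator coefficients [1, 52498750/42060781, 35975425/126182343, -928590/42060781, 468735/84121562, -64954/42060781].
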